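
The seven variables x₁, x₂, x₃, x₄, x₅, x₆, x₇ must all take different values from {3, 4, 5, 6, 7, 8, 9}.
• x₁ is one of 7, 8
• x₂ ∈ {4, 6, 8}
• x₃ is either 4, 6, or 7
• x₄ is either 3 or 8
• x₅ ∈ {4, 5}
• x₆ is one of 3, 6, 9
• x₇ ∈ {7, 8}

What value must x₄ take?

The 7 variables draw from only 7 values {3, 4, 5, 6, 7, 8, 9}, so each is used; only x₅ can be 5, hence x₅ = 5.
The 6 still-open variables draw from only 6 values {3, 4, 6, 7, 8, 9}, so each is used; only x₆ can be 9, hence x₆ = 9.
The 5 still-open variables draw from only 5 values {3, 4, 6, 7, 8}, so each is used; only x₄ can be 3, hence x₄ = 3.

3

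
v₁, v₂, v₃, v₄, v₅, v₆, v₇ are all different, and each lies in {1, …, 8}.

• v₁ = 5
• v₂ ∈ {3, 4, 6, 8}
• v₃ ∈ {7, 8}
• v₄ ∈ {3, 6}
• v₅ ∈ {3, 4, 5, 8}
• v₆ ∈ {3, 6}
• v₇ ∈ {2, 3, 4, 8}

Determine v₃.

v₁'s domain is down to {5}, so v₁ = 5. Strike 5 from v₅.
Among the 6 still-open variables, 2 fits only v₇ (and all 6 values in {2, 3, 4, 6, 7, 8} must be used), so v₇ = 2.
Among the 5 still-open variables, 7 fits only v₃ (and all 5 values in {3, 4, 6, 7, 8} must be used), so v₃ = 7.

7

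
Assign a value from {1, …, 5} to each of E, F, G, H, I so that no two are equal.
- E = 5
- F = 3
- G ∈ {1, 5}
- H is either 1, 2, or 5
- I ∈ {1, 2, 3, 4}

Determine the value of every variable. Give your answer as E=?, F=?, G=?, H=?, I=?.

E's domain is down to {5}, so E = 5. Eliminate 5 elsewhere: G, H.
F has just one choice, so F = 3. Remove 3 from I.
G has just one choice, so G = 1. Strike 1 from H, I.
H must be 2 (only option left). Strike 2 from I.
I must be 4 (only option left).

E=5, F=3, G=1, H=2, I=4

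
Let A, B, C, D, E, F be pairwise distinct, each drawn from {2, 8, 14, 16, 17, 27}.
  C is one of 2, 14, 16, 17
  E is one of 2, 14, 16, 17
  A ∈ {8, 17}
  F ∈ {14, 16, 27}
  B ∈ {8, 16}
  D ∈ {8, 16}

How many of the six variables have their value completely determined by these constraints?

2

The 6 variables together cover exactly {2, 8, 14, 16, 17, 27} — 6 values for 6 variables — and 27 appears only in F's list, so F = 27.
B and D between them cover only {8, 16} — a naked pair. Remove those values from A, C, E.
That leaves A = 17. Remove 17 from C, E.
Determined: A=17, F=27. The other variables each still have more than one consistent value. That makes 2.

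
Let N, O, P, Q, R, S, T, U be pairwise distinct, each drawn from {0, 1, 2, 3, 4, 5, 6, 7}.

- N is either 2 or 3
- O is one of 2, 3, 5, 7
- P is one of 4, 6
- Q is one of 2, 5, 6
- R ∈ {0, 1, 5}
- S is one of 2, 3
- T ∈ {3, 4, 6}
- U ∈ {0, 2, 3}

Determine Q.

5

Among the 8 variables, 1 fits only R (and all 8 values in {0, 1, 2, 3, 4, 5, 6, 7} must be used), so R = 1.
The 7 still-open variables draw from only 7 values {0, 2, 3, 4, 5, 6, 7}, so each is used; only U can be 0, hence U = 0.
The 6 still-open variables together cover exactly {2, 3, 4, 5, 6, 7} — 6 values for 6 variables — and 7 appears only in O's list, so O = 7.
Among the 5 still-open variables, 5 fits only Q (and all 5 values in {2, 3, 4, 5, 6} must be used), so Q = 5.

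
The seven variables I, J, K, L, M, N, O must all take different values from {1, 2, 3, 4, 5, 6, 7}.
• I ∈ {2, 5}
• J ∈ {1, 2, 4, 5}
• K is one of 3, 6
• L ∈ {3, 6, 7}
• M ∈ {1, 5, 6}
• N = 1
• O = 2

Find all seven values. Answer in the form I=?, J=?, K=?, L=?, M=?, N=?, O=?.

N has just one choice, so N = 1. Strike 1 from J, M.
That leaves O = 2. Eliminate 2 elsewhere: I, J.
That leaves I = 5. Strike 5 from J, M.
J has just one choice, so J = 4.
M's domain is down to {6}, so M = 6. So K, L can't be 6.
That leaves K = 3. Strike 3 from L.
L must be 7 (only option left).

I=5, J=4, K=3, L=7, M=6, N=1, O=2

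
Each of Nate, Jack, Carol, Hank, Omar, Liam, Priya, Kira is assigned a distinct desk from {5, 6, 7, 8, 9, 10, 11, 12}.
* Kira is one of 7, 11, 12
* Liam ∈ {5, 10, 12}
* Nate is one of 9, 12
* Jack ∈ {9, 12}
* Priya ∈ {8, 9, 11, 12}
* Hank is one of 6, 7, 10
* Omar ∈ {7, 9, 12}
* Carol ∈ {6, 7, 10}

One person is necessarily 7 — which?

Omar

Among the 8 variables, 5 fits only Liam (and all 8 values in {5, 6, 7, 8, 9, 10, 11, 12} must be used), so Liam = 5.
Among the 7 still-open variables, 8 fits only Priya (and all 7 values in {6, 7, 8, 9, 10, 11, 12} must be used), so Priya = 8.
The 6 still-open variables together cover exactly {6, 7, 9, 10, 11, 12} — 6 values for 6 variables — and 11 appears only in Kira's list, so Kira = 11.
Nate and Jack share exactly the 2 values {9, 12}; by pigeonhole those values go to them, so strike 9, 12 from Omar.
So 7 goes to Omar.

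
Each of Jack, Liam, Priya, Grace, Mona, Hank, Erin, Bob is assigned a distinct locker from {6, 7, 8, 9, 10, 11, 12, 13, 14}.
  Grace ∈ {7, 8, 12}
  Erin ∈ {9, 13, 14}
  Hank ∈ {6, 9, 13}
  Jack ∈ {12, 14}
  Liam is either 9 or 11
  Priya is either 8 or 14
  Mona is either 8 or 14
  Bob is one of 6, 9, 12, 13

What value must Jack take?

12

Among the 8 variables, 7 fits only Grace (and all 8 values in {6, 7, 8, 9, 11, 12, 13, 14} must be used), so Grace = 7.
The 7 still-open variables draw from only 7 values {6, 8, 9, 11, 12, 13, 14}, so each is used; only Liam can be 11, hence Liam = 11.
The 2 variables Priya and Mona are confined to {8, 14}, which locks those values in; drop them from Jack, Erin.
So Jack = 12.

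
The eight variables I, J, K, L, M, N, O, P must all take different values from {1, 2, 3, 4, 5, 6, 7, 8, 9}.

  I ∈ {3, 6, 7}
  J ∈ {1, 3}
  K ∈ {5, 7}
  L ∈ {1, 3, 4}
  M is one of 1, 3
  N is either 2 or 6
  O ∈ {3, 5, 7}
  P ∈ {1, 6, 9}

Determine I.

Among the 8 variables, 2 fits only N (and all 8 values in {1, 2, 3, 4, 5, 6, 7, 9} must be used), so N = 2.
The 7 still-open variables draw from only 7 values {1, 3, 4, 5, 6, 7, 9}, so each is used; only L can be 4, hence L = 4.
Among the 6 still-open variables, 9 fits only P (and all 6 values in {1, 3, 5, 6, 7, 9} must be used), so P = 9.
The 5 still-open variables draw from only 5 values {1, 3, 5, 6, 7}, so each is used; only I can be 6, hence I = 6.

6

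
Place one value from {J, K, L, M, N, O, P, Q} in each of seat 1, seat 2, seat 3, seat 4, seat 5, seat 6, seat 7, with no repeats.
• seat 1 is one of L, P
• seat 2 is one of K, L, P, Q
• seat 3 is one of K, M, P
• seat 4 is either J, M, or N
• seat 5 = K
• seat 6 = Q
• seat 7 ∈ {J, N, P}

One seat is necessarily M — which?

seat 5 has just one choice, so seat 5 = K. Remove K from seat 2, seat 3.
seat 6's domain is down to {Q}, so seat 6 = Q. Remove Q from seat 2.
seat 1 and seat 2 between them cover only {L, P} — a naked pair. Remove those values from seat 3, seat 7.
So M goes to seat 3.

seat 3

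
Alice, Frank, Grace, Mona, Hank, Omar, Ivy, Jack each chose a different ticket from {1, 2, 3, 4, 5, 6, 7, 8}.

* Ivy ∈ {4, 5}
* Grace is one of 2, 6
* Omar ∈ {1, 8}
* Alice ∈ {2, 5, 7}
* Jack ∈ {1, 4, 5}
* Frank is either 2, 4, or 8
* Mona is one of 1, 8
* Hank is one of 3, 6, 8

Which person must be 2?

Frank

Among the 8 variables, 3 fits only Hank (and all 8 values in {1, 2, 3, 4, 5, 6, 7, 8} must be used), so Hank = 3.
The 7 still-open variables together cover exactly {1, 2, 4, 5, 6, 7, 8} — 7 values for 7 variables — and 6 appears only in Grace's list, so Grace = 6.
Among the 6 still-open variables, 7 fits only Alice (and all 6 values in {1, 2, 4, 5, 7, 8} must be used), so Alice = 7.
The 5 still-open variables together cover exactly {1, 2, 4, 5, 8} — 5 values for 5 variables — and 2 appears only in Frank's list, so Frank = 2.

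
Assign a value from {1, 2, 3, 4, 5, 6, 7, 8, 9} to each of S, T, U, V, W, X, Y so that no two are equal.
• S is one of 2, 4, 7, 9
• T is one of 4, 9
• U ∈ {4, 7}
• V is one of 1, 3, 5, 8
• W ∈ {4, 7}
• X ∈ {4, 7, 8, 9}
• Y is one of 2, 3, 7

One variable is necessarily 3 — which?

Y

The 2 variables U and W are confined to {4, 7}, which locks those values in; drop them from S, T, X, Y.
T has just one choice, so T = 9. Strike 9 from S, X.
X's domain is down to {8}, so X = 8. So V can't be 8.
S must be 2 (only option left). So Y can't be 2.
So 3 goes to Y.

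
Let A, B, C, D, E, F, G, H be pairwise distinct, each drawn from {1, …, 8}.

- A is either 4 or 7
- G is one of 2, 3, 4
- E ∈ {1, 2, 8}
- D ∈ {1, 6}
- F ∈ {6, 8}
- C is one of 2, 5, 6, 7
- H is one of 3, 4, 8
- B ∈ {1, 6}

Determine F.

8

Among the 8 variables, 5 fits only C (and all 8 values in {1, 2, 3, 4, 5, 6, 7, 8} must be used), so C = 5.
The 7 still-open variables together cover exactly {1, 2, 3, 4, 6, 7, 8} — 7 values for 7 variables — and 7 appears only in A's list, so A = 7.
B and D between them cover only {1, 6} — a naked pair. Remove those values from E, F.
So F = 8.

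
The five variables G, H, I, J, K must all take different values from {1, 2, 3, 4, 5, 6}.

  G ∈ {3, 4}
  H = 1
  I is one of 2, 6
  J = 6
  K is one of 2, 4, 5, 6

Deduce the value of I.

2

H's domain is down to {1}, so H = 1.
J must be 6 (only option left). So I, K can't be 6.
So I = 2.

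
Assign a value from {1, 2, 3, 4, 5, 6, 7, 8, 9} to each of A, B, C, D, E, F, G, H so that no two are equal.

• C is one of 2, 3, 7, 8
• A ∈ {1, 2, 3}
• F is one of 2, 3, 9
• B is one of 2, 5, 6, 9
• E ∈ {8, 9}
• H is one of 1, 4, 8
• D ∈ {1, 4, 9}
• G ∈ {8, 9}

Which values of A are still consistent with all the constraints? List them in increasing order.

E and G share exactly the 2 values {8, 9}; by pigeonhole those values go to them, so strike 8, 9 from B, C, D, F, H.
The 2 variables D and H are confined to {1, 4}, which locks those values in; drop them from A.
A and F between them cover only {2, 3} — a naked pair. Remove those values from B, C.
That leaves C = 7.
No further eliminations apply; A can still be any of 2, 3.

2, 3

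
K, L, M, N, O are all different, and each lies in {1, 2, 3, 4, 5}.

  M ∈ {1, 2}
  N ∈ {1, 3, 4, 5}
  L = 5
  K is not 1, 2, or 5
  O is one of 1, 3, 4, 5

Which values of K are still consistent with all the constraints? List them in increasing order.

3, 4

L's domain is down to {5}, so L = 5. Remove 5 from N, O.
Among the 4 still-open variables, 2 fits only M (and all 4 values in {1, 2, 3, 4} must be used), so M = 2.
No further eliminations apply; K can still be any of 3, 4.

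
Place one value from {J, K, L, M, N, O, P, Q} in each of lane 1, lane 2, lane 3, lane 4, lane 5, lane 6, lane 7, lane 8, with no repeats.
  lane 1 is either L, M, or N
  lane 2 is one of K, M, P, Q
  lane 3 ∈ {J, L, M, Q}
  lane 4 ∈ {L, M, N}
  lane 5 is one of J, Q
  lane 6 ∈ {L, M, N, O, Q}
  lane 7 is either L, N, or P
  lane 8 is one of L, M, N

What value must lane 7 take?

P

Among the 8 variables, K fits only lane 2 (and all 8 values in {J, K, L, M, N, O, P, Q} must be used), so lane 2 = K.
Among the 7 still-open variables, O fits only lane 6 (and all 7 values in {J, L, M, N, O, P, Q} must be used), so lane 6 = O.
The 6 still-open variables draw from only 6 values {J, L, M, N, P, Q}, so each is used; only lane 7 can be P, hence lane 7 = P.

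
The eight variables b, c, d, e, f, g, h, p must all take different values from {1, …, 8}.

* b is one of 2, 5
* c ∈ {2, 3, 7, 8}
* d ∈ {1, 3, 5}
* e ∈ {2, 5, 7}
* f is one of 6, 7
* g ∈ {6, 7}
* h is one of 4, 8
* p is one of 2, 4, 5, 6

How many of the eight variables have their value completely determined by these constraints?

4

The 8 variables draw from only 8 values {1, 2, 3, 4, 5, 6, 7, 8}, so each is used; only d can be 1, hence d = 1.
The 7 still-open variables together cover exactly {2, 3, 4, 5, 6, 7, 8} — 7 values for 7 variables — and 3 appears only in c's list, so c = 3.
Among the 6 still-open variables, 8 fits only h (and all 6 values in {2, 4, 5, 6, 7, 8} must be used), so h = 8.
The 5 still-open variables draw from only 5 values {2, 4, 5, 6, 7}, so each is used; only p can be 4, hence p = 4.
f and g between them cover only {6, 7} — a naked pair. Remove those values from e.
Determined: c=3, d=1, h=8, p=4. The other variables each still have more than one consistent value. That makes 4.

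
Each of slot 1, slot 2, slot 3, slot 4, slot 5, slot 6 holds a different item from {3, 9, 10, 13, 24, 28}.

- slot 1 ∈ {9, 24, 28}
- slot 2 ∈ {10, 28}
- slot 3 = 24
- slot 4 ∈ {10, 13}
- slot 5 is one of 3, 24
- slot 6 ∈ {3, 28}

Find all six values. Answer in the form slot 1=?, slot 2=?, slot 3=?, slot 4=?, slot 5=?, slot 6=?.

slot 3 must be 24 (only option left). Remove 24 from slot 1, slot 5.
slot 5 must be 3 (only option left). So slot 6 can't be 3.
slot 6 must be 28 (only option left). Remove 28 from slot 1, slot 2.
slot 1 must be 9 (only option left).
slot 2's domain is down to {10}, so slot 2 = 10. So slot 4 can't be 10.
That leaves slot 4 = 13.

slot 1=9, slot 2=10, slot 3=24, slot 4=13, slot 5=3, slot 6=28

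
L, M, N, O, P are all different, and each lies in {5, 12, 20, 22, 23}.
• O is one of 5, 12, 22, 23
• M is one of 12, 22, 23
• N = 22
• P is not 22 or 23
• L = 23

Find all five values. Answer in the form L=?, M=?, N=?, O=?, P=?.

L must be 23 (only option left). Remove 23 from M, O.
N must be 22 (only option left). Remove 22 from M, O.
M must be 12 (only option left). So O, P can't be 12.
O must be 5 (only option left). Eliminate 5 elsewhere: P.
P has just one choice, so P = 20.

L=23, M=12, N=22, O=5, P=20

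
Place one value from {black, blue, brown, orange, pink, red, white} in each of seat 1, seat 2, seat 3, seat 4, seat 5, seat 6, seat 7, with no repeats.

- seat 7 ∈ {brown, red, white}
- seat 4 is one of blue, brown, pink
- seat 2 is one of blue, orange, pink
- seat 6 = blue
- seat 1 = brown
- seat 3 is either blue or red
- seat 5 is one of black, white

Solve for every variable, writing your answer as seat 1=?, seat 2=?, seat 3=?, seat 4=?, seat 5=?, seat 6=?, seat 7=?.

seat 1=brown, seat 2=orange, seat 3=red, seat 4=pink, seat 5=black, seat 6=blue, seat 7=white

seat 1 must be brown (only option left). Strike brown from seat 4, seat 7.
seat 6's domain is down to {blue}, so seat 6 = blue. Remove blue from seat 2, seat 3, seat 4.
seat 3 must be red (only option left). So seat 7 can't be red.
seat 4 must be pink (only option left). Eliminate pink elsewhere: seat 2.
That leaves seat 7 = white. So seat 5 can't be white.
That leaves seat 2 = orange.
seat 5 has just one choice, so seat 5 = black.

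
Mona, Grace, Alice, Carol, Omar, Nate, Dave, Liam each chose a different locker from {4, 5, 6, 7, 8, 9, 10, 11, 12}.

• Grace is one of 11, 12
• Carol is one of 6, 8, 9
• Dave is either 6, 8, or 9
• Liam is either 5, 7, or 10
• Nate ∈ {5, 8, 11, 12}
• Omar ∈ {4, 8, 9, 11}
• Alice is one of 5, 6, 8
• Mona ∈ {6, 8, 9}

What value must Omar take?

Mona, Carol, Dave share exactly the 3 values {6, 8, 9}; by pigeonhole those values go to them, so strike 6, 8, 9 from Alice, Omar, Nate.
That leaves Alice = 5. Strike 5 from Nate, Liam.
Grace and Nate share exactly the 2 values {11, 12}; by pigeonhole those values go to them, so strike 11, 12 from Omar.
So Omar = 4.

4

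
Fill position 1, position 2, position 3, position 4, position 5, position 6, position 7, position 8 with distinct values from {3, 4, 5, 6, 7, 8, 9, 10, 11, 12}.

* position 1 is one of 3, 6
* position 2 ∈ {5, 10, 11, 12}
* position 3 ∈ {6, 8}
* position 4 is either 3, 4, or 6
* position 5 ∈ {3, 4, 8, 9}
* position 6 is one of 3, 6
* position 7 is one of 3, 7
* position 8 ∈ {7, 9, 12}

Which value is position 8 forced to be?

position 1 and position 6 between them cover only {3, 6} — a naked pair. Remove those values from position 3, position 4, position 5, position 7.
position 3 has just one choice, so position 3 = 8. So position 5 can't be 8.
That leaves position 4 = 4. Eliminate 4 elsewhere: position 5.
position 5 has just one choice, so position 5 = 9. Eliminate 9 elsewhere: position 8.
position 7 must be 7 (only option left). Strike 7 from position 8.
So position 8 = 12.

12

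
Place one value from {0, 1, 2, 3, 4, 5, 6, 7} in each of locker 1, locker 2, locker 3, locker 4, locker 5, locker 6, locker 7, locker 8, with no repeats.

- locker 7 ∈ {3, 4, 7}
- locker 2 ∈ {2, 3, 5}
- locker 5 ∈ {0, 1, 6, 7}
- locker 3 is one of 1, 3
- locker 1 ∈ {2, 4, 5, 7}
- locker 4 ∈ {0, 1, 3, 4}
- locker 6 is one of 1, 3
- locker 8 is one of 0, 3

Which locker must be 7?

Among the 8 variables, 6 fits only locker 5 (and all 8 values in {0, 1, 2, 3, 4, 5, 6, 7} must be used), so locker 5 = 6.
locker 3 and locker 6 between them cover only {1, 3} — a naked pair. Remove those values from locker 2, locker 4, locker 7, locker 8.
That leaves locker 8 = 0. Remove 0 from locker 4.
locker 4's domain is down to {4}, so locker 4 = 4. Eliminate 4 elsewhere: locker 1, locker 7.

locker 7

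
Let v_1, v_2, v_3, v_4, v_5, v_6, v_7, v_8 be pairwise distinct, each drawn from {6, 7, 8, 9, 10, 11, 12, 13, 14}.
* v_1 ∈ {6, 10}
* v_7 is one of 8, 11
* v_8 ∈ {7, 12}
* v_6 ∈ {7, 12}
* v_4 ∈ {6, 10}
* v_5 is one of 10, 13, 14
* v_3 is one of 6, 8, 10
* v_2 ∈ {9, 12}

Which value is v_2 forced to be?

v_1 and v_4 between them cover only {6, 10} — a naked pair. Remove those values from v_3, v_5.
v_3 must be 8 (only option left). Remove 8 from v_7.
v_7's domain is down to {11}, so v_7 = 11.
v_6 and v_8 between them cover only {7, 12} — a naked pair. Remove those values from v_2.
So v_2 = 9.

9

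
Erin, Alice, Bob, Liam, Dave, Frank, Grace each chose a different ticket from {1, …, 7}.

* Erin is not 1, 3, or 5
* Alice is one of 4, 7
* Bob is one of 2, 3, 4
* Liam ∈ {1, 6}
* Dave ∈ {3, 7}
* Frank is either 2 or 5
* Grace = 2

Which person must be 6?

Erin

Grace's domain is down to {2}, so Grace = 2. Strike 2 from Erin, Bob, Frank.
That leaves Frank = 5.
Among the 5 still-open variables, 1 fits only Liam (and all 5 values in {1, 3, 4, 6, 7} must be used), so Liam = 1.
The 4 still-open variables together cover exactly {3, 4, 6, 7} — 4 values for 4 variables — and 6 appears only in Erin's list, so Erin = 6.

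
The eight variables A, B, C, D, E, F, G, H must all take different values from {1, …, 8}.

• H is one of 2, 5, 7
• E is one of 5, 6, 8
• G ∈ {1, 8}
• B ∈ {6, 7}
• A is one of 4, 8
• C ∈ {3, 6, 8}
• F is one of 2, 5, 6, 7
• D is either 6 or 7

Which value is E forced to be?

8

The 8 variables draw from only 8 values {1, 2, 3, 4, 5, 6, 7, 8}, so each is used; only G can be 1, hence G = 1.
The 7 still-open variables together cover exactly {2, 3, 4, 5, 6, 7, 8} — 7 values for 7 variables — and 3 appears only in C's list, so C = 3.
The 6 still-open variables together cover exactly {2, 4, 5, 6, 7, 8} — 6 values for 6 variables — and 4 appears only in A's list, so A = 4.
The 5 still-open variables together cover exactly {2, 5, 6, 7, 8} — 5 values for 5 variables — and 8 appears only in E's list, so E = 8.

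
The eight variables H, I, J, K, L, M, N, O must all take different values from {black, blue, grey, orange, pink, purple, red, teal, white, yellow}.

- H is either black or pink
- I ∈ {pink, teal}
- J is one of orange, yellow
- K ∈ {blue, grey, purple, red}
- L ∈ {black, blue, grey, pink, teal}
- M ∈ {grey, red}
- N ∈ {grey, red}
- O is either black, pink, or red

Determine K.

purple

M and N share exactly the 2 values {grey, red}; by pigeonhole those values go to them, so strike grey, red from K, L, O.
H and O share exactly the 2 values {black, pink}; by pigeonhole those values go to them, so strike black, pink from I, L.
I must be teal (only option left). So L can't be teal.
That leaves L = blue. Strike blue from K.
So K = purple.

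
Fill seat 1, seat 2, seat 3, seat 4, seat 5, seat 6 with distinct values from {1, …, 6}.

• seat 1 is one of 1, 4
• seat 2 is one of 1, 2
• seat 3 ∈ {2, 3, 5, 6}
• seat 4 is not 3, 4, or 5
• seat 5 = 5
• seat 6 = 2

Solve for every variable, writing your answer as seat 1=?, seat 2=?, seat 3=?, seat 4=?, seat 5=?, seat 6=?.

seat 1=4, seat 2=1, seat 3=3, seat 4=6, seat 5=5, seat 6=2

seat 5 must be 5 (only option left). Strike 5 from seat 3.
seat 6 must be 2 (only option left). Strike 2 from seat 2, seat 3, seat 4.
That leaves seat 2 = 1. Eliminate 1 elsewhere: seat 1, seat 4.
seat 4 has just one choice, so seat 4 = 6. Remove 6 from seat 3.
seat 1's domain is down to {4}, so seat 1 = 4.
seat 3 must be 3 (only option left).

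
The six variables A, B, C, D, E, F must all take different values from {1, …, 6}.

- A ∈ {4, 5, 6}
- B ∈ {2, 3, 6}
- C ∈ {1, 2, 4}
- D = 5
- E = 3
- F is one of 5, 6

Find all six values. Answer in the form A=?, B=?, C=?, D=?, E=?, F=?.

A=4, B=2, C=1, D=5, E=3, F=6

D must be 5 (only option left). So A, F can't be 5.
That leaves E = 3. So B can't be 3.
That leaves F = 6. Strike 6 from A, B.
A has just one choice, so A = 4. Eliminate 4 elsewhere: C.
B must be 2 (only option left). Remove 2 from C.
C has just one choice, so C = 1.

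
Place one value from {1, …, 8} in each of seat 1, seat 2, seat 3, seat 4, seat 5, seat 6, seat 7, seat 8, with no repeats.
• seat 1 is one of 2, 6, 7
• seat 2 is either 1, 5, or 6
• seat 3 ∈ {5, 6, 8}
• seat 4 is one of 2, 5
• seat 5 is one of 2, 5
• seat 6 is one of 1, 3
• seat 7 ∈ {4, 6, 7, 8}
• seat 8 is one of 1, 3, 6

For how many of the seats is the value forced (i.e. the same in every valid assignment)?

Among the 8 variables, 4 fits only seat 7 (and all 8 values in {1, 2, 3, 4, 5, 6, 7, 8} must be used), so seat 7 = 4.
The 7 still-open variables together cover exactly {1, 2, 3, 5, 6, 7, 8} — 7 values for 7 variables — and 7 appears only in seat 1's list, so seat 1 = 7.
The 6 still-open variables draw from only 6 values {1, 2, 3, 5, 6, 8}, so each is used; only seat 3 can be 8, hence seat 3 = 8.
seat 4 and seat 5 between them cover only {2, 5} — a naked pair. Remove those values from seat 2.
Determined: seat 1=7, seat 3=8, seat 7=4. The other seats each still have more than one consistent value. That makes 3.

3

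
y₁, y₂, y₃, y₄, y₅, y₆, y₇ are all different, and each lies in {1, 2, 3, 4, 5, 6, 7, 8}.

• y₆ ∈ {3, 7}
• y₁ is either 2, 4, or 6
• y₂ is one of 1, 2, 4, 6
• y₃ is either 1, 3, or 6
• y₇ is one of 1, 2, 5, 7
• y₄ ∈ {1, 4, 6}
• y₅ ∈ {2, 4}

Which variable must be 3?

The 7 variables draw from only 7 values {1, 2, 3, 4, 5, 6, 7}, so each is used; only y₇ can be 5, hence y₇ = 5.
Among the 6 still-open variables, 7 fits only y₆ (and all 6 values in {1, 2, 3, 4, 6, 7} must be used), so y₆ = 7.
The 5 still-open variables draw from only 5 values {1, 2, 3, 4, 6}, so each is used; only y₃ can be 3, hence y₃ = 3.

y₃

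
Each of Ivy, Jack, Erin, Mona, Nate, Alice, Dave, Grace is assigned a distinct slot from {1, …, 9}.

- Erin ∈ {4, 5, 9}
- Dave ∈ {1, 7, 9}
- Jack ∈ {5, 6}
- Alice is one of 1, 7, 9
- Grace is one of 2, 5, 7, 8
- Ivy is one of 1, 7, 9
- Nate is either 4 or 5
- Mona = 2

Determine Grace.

Mona must be 2 (only option left). Strike 2 from Grace.
The 7 still-open variables together cover exactly {1, 4, 5, 6, 7, 8, 9} — 7 values for 7 variables — and 6 appears only in Jack's list, so Jack = 6.
The 6 still-open variables draw from only 6 values {1, 4, 5, 7, 8, 9}, so each is used; only Grace can be 8, hence Grace = 8.

8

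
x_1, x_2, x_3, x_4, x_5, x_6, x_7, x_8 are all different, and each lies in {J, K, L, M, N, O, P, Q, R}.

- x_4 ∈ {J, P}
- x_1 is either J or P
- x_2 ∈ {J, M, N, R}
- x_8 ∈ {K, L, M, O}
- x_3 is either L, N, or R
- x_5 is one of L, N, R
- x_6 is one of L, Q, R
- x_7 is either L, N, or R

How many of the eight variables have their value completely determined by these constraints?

The 2 variables x_1 and x_4 are confined to {J, P}, which locks those values in; drop them from x_2.
x_3, x_5, x_7 share exactly the 3 values {L, N, R}; by pigeonhole those values go to them, so strike L, N, R from x_2, x_6, x_8.
x_2 has just one choice, so x_2 = M. Strike M from x_8.
That leaves x_6 = Q.
Determined: x_2=M, x_6=Q. The other variables each still have more than one consistent value. That makes 2.

2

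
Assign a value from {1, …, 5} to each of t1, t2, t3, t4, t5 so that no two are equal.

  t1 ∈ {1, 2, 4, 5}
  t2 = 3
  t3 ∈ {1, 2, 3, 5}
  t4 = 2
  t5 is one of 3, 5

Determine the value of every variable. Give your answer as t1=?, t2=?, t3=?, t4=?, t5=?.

t2 has just one choice, so t2 = 3. Eliminate 3 elsewhere: t3, t5.
t4's domain is down to {2}, so t4 = 2. So t1, t3 can't be 2.
t5's domain is down to {5}, so t5 = 5. Eliminate 5 elsewhere: t1, t3.
That leaves t3 = 1. Strike 1 from t1.
t1 has just one choice, so t1 = 4.

t1=4, t2=3, t3=1, t4=2, t5=5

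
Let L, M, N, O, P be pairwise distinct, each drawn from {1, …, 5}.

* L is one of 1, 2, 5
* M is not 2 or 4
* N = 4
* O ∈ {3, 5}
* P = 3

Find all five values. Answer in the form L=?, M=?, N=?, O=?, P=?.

N has just one choice, so N = 4.
P's domain is down to {3}, so P = 3. Strike 3 from M, O.
O's domain is down to {5}, so O = 5. Remove 5 from L, M.
M must be 1 (only option left). Strike 1 from L.
L must be 2 (only option left).

L=2, M=1, N=4, O=5, P=3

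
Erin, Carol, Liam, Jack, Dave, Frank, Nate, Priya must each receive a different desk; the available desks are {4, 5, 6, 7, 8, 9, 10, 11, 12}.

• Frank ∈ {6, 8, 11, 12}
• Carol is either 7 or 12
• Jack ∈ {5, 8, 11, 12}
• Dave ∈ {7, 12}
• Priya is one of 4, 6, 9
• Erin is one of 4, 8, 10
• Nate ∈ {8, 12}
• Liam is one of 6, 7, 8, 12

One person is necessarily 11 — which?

Carol and Dave between them cover only {7, 12} — a naked pair. Remove those values from Liam, Jack, Frank, Nate.
That leaves Nate = 8. Strike 8 from Erin, Liam, Jack, Frank.
Liam has just one choice, so Liam = 6. Remove 6 from Frank, Priya.
So 11 goes to Frank.

Frank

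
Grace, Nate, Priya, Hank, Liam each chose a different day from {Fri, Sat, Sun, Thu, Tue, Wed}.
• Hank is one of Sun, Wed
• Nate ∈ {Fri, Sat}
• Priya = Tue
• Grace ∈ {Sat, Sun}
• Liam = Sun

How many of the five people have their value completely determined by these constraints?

5

Priya must be Tue (only option left).
Liam's domain is down to {Sun}, so Liam = Sun. Strike Sun from Grace, Hank.
That leaves Grace = Sat. Strike Sat from Nate.
Nate must be Fri (only option left).
Hank's domain is down to {Wed}, so Hank = Wed.
Every person is fixed: Grace=Sat, Nate=Fri, Priya=Tue, Hank=Wed, Liam=Sun. That makes 5.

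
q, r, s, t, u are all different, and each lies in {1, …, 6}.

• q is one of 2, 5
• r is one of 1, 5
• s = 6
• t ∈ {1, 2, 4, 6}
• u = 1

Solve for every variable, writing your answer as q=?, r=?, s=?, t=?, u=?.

q=2, r=5, s=6, t=4, u=1

s has just one choice, so s = 6. Strike 6 from t.
That leaves u = 1. Strike 1 from r, t.
That leaves r = 5. So q can't be 5.
q must be 2 (only option left). Remove 2 from t.
That leaves t = 4.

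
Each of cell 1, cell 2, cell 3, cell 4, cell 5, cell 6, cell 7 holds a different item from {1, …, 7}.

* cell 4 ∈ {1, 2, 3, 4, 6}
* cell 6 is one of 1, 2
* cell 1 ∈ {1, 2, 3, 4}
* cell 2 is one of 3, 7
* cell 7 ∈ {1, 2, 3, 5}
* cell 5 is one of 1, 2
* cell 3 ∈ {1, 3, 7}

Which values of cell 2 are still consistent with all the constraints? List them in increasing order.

The 7 variables draw from only 7 values {1, 2, 3, 4, 5, 6, 7}, so each is used; only cell 7 can be 5, hence cell 7 = 5.
The 6 still-open variables draw from only 6 values {1, 2, 3, 4, 6, 7}, so each is used; only cell 4 can be 6, hence cell 4 = 6.
The 5 still-open variables draw from only 5 values {1, 2, 3, 4, 7}, so each is used; only cell 1 can be 4, hence cell 1 = 4.
cell 5 and cell 6 between them cover only {1, 2} — a naked pair. Remove those values from cell 3.
No further eliminations apply; cell 2 can still be any of 3, 7.

3, 7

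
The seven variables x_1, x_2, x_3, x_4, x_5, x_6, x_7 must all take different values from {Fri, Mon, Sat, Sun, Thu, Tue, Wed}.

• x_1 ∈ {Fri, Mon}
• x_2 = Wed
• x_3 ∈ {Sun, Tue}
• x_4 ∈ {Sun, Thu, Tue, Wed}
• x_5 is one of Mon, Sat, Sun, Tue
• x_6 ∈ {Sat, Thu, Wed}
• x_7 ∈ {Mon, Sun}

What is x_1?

x_2 must be Wed (only option left). Eliminate Wed elsewhere: x_4, x_6.
The 6 still-open variables together cover exactly {Fri, Mon, Sat, Sun, Thu, Tue} — 6 values for 6 variables — and Fri appears only in x_1's list, so x_1 = Fri.

Fri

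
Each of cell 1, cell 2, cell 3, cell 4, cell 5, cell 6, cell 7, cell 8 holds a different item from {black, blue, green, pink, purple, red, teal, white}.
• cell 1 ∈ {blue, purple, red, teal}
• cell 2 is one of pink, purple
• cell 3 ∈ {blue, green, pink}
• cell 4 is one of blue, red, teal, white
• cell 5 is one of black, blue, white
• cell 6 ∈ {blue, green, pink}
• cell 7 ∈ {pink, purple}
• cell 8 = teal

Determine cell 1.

red

cell 8's domain is down to {teal}, so cell 8 = teal. So cell 1, cell 4 can't be teal.
The 7 still-open variables draw from only 7 values {black, blue, green, pink, purple, red, white}, so each is used; only cell 5 can be black, hence cell 5 = black.
The 6 still-open variables draw from only 6 values {blue, green, pink, purple, red, white}, so each is used; only cell 4 can be white, hence cell 4 = white.
Among the 5 still-open variables, red fits only cell 1 (and all 5 values in {blue, green, pink, purple, red} must be used), so cell 1 = red.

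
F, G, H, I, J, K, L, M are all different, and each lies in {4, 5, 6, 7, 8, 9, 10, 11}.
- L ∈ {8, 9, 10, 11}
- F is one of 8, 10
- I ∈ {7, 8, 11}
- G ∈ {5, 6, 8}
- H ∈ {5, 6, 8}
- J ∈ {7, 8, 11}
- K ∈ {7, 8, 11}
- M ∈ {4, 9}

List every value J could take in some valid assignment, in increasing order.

7, 8, 11

The 8 variables draw from only 8 values {4, 5, 6, 7, 8, 9, 10, 11}, so each is used; only M can be 4, hence M = 4.
The 7 still-open variables draw from only 7 values {5, 6, 7, 8, 9, 10, 11}, so each is used; only L can be 9, hence L = 9.
The 6 still-open variables draw from only 6 values {5, 6, 7, 8, 10, 11}, so each is used; only F can be 10, hence F = 10.
I, J, K between them cover only {7, 8, 11} — a naked triple. Remove those values from G, H.
No further eliminations apply; J can still be any of 7, 8, 11.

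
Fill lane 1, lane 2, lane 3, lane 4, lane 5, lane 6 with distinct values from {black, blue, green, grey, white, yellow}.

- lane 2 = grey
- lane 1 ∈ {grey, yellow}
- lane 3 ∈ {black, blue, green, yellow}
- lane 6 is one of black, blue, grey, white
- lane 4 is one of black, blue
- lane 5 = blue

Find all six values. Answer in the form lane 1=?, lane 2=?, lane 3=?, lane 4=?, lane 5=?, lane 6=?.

lane 1=yellow, lane 2=grey, lane 3=green, lane 4=black, lane 5=blue, lane 6=white

lane 2 has just one choice, so lane 2 = grey. Strike grey from lane 1, lane 6.
That leaves lane 5 = blue. Strike blue from lane 3, lane 4, lane 6.
lane 1 has just one choice, so lane 1 = yellow. Eliminate yellow elsewhere: lane 3.
lane 4 must be black (only option left). Strike black from lane 3, lane 6.
lane 6 has just one choice, so lane 6 = white.
lane 3 must be green (only option left).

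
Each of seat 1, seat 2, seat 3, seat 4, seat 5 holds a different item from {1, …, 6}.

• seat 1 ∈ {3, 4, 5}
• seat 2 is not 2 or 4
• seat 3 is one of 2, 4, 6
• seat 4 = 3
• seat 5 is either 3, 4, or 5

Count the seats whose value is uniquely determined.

seat 4's domain is down to {3}, so seat 4 = 3. Remove 3 from seat 1, seat 2, seat 5.
The 2 variables seat 1 and seat 5 are confined to {4, 5}, which locks those values in; drop them from seat 2, seat 3.
Determined: seat 4=3. The other seats each still have more than one consistent value. That makes 1.

1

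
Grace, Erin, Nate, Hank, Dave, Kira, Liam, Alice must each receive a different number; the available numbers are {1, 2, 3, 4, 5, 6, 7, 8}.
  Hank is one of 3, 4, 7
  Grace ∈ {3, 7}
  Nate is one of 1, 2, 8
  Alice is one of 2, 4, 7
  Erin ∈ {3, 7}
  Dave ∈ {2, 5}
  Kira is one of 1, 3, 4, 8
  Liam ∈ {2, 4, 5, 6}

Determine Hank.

Among the 8 variables, 6 fits only Liam (and all 8 values in {1, 2, 3, 4, 5, 6, 7, 8} must be used), so Liam = 6.
The 7 still-open variables draw from only 7 values {1, 2, 3, 4, 5, 7, 8}, so each is used; only Dave can be 5, hence Dave = 5.
Grace and Erin between them cover only {3, 7} — a naked pair. Remove those values from Hank, Kira, Alice.
So Hank = 4.

4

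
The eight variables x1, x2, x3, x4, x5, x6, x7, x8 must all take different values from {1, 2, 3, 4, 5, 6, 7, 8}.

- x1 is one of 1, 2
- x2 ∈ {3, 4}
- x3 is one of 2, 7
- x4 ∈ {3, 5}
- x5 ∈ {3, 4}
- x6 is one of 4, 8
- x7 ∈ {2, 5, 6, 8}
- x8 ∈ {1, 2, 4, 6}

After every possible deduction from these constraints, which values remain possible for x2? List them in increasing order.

3, 4

The 8 variables together cover exactly {1, 2, 3, 4, 5, 6, 7, 8} — 8 values for 8 variables — and 7 appears only in x3's list, so x3 = 7.
x2 and x5 between them cover only {3, 4} — a naked pair. Remove those values from x4, x6, x8.
That leaves x4 = 5. Remove 5 from x7.
x6's domain is down to {8}, so x6 = 8. Eliminate 8 elsewhere: x7.
No further eliminations apply; x2 can still be any of 3, 4.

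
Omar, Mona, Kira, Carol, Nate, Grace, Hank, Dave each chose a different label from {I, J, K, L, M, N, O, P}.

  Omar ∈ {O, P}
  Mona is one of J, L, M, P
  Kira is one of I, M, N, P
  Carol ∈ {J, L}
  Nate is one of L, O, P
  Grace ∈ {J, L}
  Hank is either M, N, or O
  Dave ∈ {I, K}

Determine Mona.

Among the 8 variables, K fits only Dave (and all 8 values in {I, J, K, L, M, N, O, P} must be used), so Dave = K.
Among the 7 still-open variables, I fits only Kira (and all 7 values in {I, J, L, M, N, O, P} must be used), so Kira = I.
The 6 still-open variables together cover exactly {J, L, M, N, O, P} — 6 values for 6 variables — and N appears only in Hank's list, so Hank = N.
Among the 5 still-open variables, M fits only Mona (and all 5 values in {J, L, M, O, P} must be used), so Mona = M.

M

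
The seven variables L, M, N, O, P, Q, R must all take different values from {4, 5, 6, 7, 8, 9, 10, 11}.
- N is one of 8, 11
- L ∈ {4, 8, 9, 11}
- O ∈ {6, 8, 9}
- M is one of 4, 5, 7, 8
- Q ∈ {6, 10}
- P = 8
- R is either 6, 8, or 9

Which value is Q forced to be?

P has just one choice, so P = 8. So L, M, N, O, R can't be 8.
N must be 11 (only option left). Eliminate 11 elsewhere: L.
O and R between them cover only {6, 9} — a naked pair. Remove those values from L, Q.
So Q = 10.

10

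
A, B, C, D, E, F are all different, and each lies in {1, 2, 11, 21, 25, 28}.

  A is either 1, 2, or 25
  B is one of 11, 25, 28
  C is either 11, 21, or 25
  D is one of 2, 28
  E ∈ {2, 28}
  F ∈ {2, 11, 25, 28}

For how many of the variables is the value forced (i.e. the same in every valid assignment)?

2

The 6 variables together cover exactly {1, 2, 11, 21, 25, 28} — 6 values for 6 variables — and 1 appears only in A's list, so A = 1.
Among the 5 still-open variables, 21 fits only C (and all 5 values in {2, 11, 21, 25, 28} must be used), so C = 21.
The 2 variables D and E are confined to {2, 28}, which locks those values in; drop them from B, F.
Determined: A=1, C=21. The other variables each still have more than one consistent value. That makes 2.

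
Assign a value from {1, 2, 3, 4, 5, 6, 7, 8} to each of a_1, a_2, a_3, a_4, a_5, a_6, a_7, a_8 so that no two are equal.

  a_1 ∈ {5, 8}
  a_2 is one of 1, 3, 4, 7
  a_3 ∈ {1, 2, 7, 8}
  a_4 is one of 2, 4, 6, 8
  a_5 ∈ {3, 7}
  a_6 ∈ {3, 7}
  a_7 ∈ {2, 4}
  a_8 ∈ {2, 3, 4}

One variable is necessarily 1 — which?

a_2

The 8 variables draw from only 8 values {1, 2, 3, 4, 5, 6, 7, 8}, so each is used; only a_1 can be 5, hence a_1 = 5.
The 7 still-open variables together cover exactly {1, 2, 3, 4, 6, 7, 8} — 7 values for 7 variables — and 6 appears only in a_4's list, so a_4 = 6.
Among the 6 still-open variables, 8 fits only a_3 (and all 6 values in {1, 2, 3, 4, 7, 8} must be used), so a_3 = 8.
Among the 5 still-open variables, 1 fits only a_2 (and all 5 values in {1, 2, 3, 4, 7} must be used), so a_2 = 1.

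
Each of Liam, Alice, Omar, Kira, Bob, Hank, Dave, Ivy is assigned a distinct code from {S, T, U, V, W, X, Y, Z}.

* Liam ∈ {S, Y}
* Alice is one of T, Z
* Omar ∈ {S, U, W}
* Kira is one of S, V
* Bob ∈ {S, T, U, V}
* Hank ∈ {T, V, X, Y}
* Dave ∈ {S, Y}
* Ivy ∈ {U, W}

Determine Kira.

The 8 variables draw from only 8 values {S, T, U, V, W, X, Y, Z}, so each is used; only Hank can be X, hence Hank = X.
Among the 7 still-open variables, Z fits only Alice (and all 7 values in {S, T, U, V, W, Y, Z} must be used), so Alice = Z.
The 6 still-open variables together cover exactly {S, T, U, V, W, Y} — 6 values for 6 variables — and T appears only in Bob's list, so Bob = T.
Among the 5 still-open variables, V fits only Kira (and all 5 values in {S, U, V, W, Y} must be used), so Kira = V.

V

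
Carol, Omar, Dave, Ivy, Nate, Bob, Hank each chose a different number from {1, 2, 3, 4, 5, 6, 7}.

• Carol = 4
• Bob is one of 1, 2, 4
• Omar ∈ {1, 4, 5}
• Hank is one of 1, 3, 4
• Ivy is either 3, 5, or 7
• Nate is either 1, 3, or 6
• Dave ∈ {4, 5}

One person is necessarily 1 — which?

Carol has just one choice, so Carol = 4. Strike 4 from Omar, Dave, Bob, Hank.
Dave must be 5 (only option left). So Omar, Ivy can't be 5.
So 1 goes to Omar.

Omar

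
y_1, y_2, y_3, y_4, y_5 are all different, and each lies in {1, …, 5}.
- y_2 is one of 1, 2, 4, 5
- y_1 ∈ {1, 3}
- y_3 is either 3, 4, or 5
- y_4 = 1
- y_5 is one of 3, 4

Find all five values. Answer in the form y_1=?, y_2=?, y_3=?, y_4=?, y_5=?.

y_1=3, y_2=2, y_3=5, y_4=1, y_5=4

y_4 has just one choice, so y_4 = 1. Remove 1 from y_1, y_2.
That leaves y_1 = 3. Eliminate 3 elsewhere: y_3, y_5.
y_5's domain is down to {4}, so y_5 = 4. Eliminate 4 elsewhere: y_2, y_3.
y_3 has just one choice, so y_3 = 5. Eliminate 5 elsewhere: y_2.
y_2 must be 2 (only option left).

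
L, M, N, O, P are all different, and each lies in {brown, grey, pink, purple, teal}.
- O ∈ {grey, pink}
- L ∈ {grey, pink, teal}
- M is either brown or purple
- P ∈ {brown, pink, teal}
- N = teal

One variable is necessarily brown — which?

N has just one choice, so N = teal. Eliminate teal elsewhere: L, P.
The 4 still-open variables draw from only 4 values {brown, grey, pink, purple}, so each is used; only M can be purple, hence M = purple.
The 3 still-open variables draw from only 3 values {brown, grey, pink}, so each is used; only P can be brown, hence P = brown.

P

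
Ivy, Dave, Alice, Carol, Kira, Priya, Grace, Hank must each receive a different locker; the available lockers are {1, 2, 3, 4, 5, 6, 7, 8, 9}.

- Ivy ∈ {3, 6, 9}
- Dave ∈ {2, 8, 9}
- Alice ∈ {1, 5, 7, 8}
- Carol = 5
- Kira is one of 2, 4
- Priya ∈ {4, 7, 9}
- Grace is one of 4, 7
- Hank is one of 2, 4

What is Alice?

Carol must be 5 (only option left). Remove 5 from Alice.
Kira and Hank share exactly the 2 values {2, 4}; by pigeonhole those values go to them, so strike 2, 4 from Dave, Priya, Grace.
Grace must be 7 (only option left). Strike 7 from Alice, Priya.
That leaves Priya = 9. Strike 9 from Ivy, Dave.
Dave must be 8 (only option left). Remove 8 from Alice.
So Alice = 1.

1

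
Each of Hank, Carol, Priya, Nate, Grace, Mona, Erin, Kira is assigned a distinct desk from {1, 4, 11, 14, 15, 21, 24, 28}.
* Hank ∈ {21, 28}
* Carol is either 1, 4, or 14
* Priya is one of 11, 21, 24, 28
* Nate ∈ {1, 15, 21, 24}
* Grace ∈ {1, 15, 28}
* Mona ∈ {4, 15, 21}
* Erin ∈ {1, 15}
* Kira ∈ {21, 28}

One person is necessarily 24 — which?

Nate

The 8 variables draw from only 8 values {1, 4, 11, 14, 15, 21, 24, 28}, so each is used; only Priya can be 11, hence Priya = 11.
Among the 7 still-open variables, 14 fits only Carol (and all 7 values in {1, 4, 14, 15, 21, 24, 28} must be used), so Carol = 14.
The 6 still-open variables together cover exactly {1, 4, 15, 21, 24, 28} — 6 values for 6 variables — and 4 appears only in Mona's list, so Mona = 4.
The 5 still-open variables together cover exactly {1, 15, 21, 24, 28} — 5 values for 5 variables — and 24 appears only in Nate's list, so Nate = 24.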